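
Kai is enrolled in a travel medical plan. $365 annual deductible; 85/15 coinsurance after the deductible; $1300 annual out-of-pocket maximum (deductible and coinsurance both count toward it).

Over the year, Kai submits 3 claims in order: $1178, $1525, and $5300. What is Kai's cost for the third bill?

Bill 1, $1178: $365 to deductible, leaving $813; traveler's 15% is $121.95. Traveler owes $486.95 (running OOP $486.95).
Bill 2, $1525: deductible already satisfied, so traveler's share is 15% × $1525 = $228.75. Traveler owes $228.75 (running OOP $715.70).
Bill 3, $5300: deductible met; 15% of $5300 = $795. OOP would hit $1510.70 > $1300, so the cap limits the traveler to $1300 − $715.70 = $584.30.

$584.30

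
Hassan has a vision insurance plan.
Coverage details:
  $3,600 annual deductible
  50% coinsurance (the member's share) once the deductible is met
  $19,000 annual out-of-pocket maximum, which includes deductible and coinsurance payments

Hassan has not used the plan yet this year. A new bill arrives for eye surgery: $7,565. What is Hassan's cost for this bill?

Nothing has been paid toward the $3,600 deductible, so the first $3,600 of this charge is applied there.
After the $3,600 deductible portion, $7,565 − $3,600 = $3,965 is subject to coinsurance.
Member's 50% share of $3,965 is $1,982.50.
Member responsibility before any cap: $3,600 + $1,982.50 = $5,582.50.
Year-to-date out-of-pocket becomes $0 + $5,582.50 = $5,582.50, still under the $19,000 maximum, so no cap applies.

$5,582.50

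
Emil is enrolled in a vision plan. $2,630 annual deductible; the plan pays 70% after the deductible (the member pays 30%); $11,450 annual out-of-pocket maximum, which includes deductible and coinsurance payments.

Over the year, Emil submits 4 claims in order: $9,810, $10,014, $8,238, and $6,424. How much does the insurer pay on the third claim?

Claim 1 — $9,810: $2,630 to deductible, leaving $7,180; 30% of $7,180 = $2,154. Cost to member: $4,784. OOP to date $4,784. Plan pays $9,810 − $4,784 = $5,026.
Claim 2 — $10,014: 30% coinsurance on $10,014 = $3,004.20. Cost to member: $3,004.20. OOP to date $7,788.20. Plan pays $10,014 − $3,004.20 = $7,009.80.
Claim 3 — $8,238: 30% coinsurance on $8,238 = $2,471.40. Cost to member: $2,471.40. OOP to date $10,259.60. Insurer: $8,238 − $2,471.40 = $5,766.60.

$5,766.60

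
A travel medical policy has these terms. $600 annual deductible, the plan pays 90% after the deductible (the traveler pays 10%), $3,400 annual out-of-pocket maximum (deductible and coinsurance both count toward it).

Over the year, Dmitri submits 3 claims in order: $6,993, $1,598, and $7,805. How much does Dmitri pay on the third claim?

Claim 1 ($6,993): $600 finishes the deductible; $6,393 goes to coinsurance; traveler's 10% is $639.30. Traveler pays $1,239.30; OOP now $1,239.30.
Claim 2 ($1,598): 10% coinsurance on $1,598 = $159.80. Cost to traveler: $159.80. OOP to date $1,399.10.
Claim 3 ($7,805): deductible already satisfied, so traveler's share is 10% × $7,805 = $780.50. Traveler pays $780.50; OOP now $2,179.60.

$780.50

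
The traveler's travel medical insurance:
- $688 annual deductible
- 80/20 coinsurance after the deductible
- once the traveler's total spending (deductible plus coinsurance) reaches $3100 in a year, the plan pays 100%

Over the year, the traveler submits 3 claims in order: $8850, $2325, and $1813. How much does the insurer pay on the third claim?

$1498.40

Bill 1, $8850: $688 to deductible, leaving $8162; 20% of $8162 = $1632.40. Cost to traveler: $2320.40. OOP to date $2320.40. Insurer: $8850 − $2320.40 = $6529.60.
Bill 2, $2325: deductible already satisfied, so traveler's share is 20% × $2325 = $465. Traveler owes $465 (running OOP $2785.40). Insurer: $2325 − $465 = $1860.
Bill 3, $1813: 20% coinsurance on $1813 = $362.60. OOP would hit $3148 > $3100, so the cap limits the traveler to $3100 − $2785.40 = $314.60. Insurer: $1813 − $314.60 = $1498.40.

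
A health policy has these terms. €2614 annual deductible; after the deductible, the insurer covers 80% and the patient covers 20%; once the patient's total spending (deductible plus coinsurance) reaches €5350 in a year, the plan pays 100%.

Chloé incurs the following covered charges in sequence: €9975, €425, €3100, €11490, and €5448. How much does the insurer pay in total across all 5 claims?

#1 (€9975): deductible takes €2614, €7361 remains; 20% of €7361 = €1472.20. Patient pays €4086.20; OOP now €4086.20. Plan pays €9975 − €4086.20 = €5888.80.
#2 (€425): 20% coinsurance on €425 = €85. Patient owes €85 (running OOP €4171.20). Insurer: €425 − €85 = €340.
#3 (€3100): deductible met; 20% of €3100 = €620. Patient pays €620; OOP now €4791.20. Plan pays €3100 − €620 = €2480.
#4 (€11490): deductible already satisfied, so patient's share is 20% × €11490 = €2298. That would push OOP to €7089.20, over the €5350 cap, so patient pays €5350 − €4791.20 = €558.80. Plan pays €11490 − €558.80 = €10931.20.
#5 (€5448): deductible already satisfied, so patient's share is 20% × €5448 = €1089.60. Adding that to €5350 gives €6439.60, past the €5350 cap; patient pays only €5350 − €5350 = €0. Insurer: €5448 − €0 = €5448.
Insurer total: €5888.80 + €340 + €2480 + €10931.20 + €5448 = €25088.

€25088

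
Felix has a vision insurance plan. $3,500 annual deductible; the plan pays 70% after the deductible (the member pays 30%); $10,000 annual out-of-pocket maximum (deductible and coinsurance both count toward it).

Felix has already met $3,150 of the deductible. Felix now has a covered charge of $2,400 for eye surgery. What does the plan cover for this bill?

$3,150 of the $3,500 deductible is already met, leaving $350.
After the $350 deductible portion, $2,400 − $350 = $2,050 is subject to coinsurance.
Coinsurance: $2,050 × 30% = $615.
That puts the member's cost at $350 + $615 = $965 before any cap.
Cumulative spending $3,150 + $965 = $4,115 stays under the $10,000 maximum.
The plan picks up $2,400 − $965 = $1,435.

$1,435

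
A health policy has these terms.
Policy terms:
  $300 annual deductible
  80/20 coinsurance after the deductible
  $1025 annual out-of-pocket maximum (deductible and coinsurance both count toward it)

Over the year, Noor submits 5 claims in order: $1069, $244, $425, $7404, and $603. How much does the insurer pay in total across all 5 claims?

$8720

Claim 1 — $1069: $300 to deductible, leaving $769; coinsurance $769 × 20% = $153.80. Cost to patient: $453.80. OOP to date $453.80. Plan pays $1069 − $453.80 = $615.20.
Claim 2 — $244: deductible already satisfied, so patient's share is 20% × $244 = $48.80. Patient owes $48.80 (running OOP $502.60). Insurer: $244 − $48.80 = $195.20.
Claim 3 — $425: 20% coinsurance on $425 = $85. Patient pays $85; OOP now $587.60. Insurer: $425 − $85 = $340.
Claim 4 — $7404: 20% coinsurance on $7404 = $1480.80. Adding that to $587.60 gives $2068.40, past the $1025 cap; patient pays only $1025 − $587.60 = $437.40. Plan pays $7404 − $437.40 = $6966.60.
Claim 5 — $603: 20% coinsurance on $603 = $120.60. That would push OOP to $1145.60, over the $1025 cap, so patient pays $1025 − $1025 = $0. Plan pays $603 − $0 = $603.
Insurer total: $615.20 + $195.20 + $340 + $6966.60 + $603 = $8720.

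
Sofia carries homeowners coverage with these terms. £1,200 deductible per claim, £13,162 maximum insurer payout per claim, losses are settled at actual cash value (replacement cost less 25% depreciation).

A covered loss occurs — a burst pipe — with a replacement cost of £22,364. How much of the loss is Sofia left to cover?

At 25% depreciation, ACV = £22,364 − £5,591 = £16,773.
Subtract the deductible: £16,773 − £1,200 = £15,573.
£15,573 exceeds the £13,162 limit, so the insurer pays the limit: £13,162.
Homeowner's share is the uncovered remainder: £22,364 − £13,162 = £9,202.

£9,202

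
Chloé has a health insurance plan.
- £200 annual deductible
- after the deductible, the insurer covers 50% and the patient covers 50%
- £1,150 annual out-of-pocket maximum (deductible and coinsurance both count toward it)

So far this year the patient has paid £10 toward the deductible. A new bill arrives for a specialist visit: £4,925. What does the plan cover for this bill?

£10 of the £200 deductible is already met, leaving £190.
The remaining £4,735 (= £4,925 − £190) moves to coinsurance.
Coinsurance: £4,735 × 50% = £2,367.50.
That puts the patient's cost at £190 + £2,367.50 = £2,557.50 before any cap.
Year-to-date out-of-pocket would reach £10 + £2,557.50 = £2,567.50, above the £1,150 maximum, so the patient pays only £1,150 − £10 = £1,140.
Insurer pays the balance: £4,925 − £1,140 = £3,785.

£3,785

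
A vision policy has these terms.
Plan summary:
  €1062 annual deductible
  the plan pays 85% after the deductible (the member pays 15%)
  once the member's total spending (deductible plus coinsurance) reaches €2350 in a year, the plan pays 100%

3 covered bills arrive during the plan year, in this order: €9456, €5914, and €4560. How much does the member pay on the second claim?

Claim 1 — €9456: deductible takes €1062, €8394 remains; 15% of €8394 = €1259.10. Cost to member: €2321.10. OOP to date €2321.10.
Claim 2 — €5914: deductible already satisfied, so member's share is 15% × €5914 = €887.10. That would push OOP to €3208.20, over the €2350 cap, so member pays €2350 − €2321.10 = €28.90.

€28.90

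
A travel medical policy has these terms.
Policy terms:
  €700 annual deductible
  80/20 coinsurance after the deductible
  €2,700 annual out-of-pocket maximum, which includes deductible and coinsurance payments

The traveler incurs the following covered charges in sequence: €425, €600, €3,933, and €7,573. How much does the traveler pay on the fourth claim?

Claim 1 — €425: entire amount goes to the deductible. Traveler pays €425; OOP now €425.
Claim 2 — €600: deductible takes €275, €325 remains; traveler's 20% is €65. Cost to traveler: €340. OOP to date €765.
Claim 3 — €3,933: 20% coinsurance on €3,933 = €786.60. Traveler pays €786.60; OOP now €1,551.60.
Claim 4 — €7,573: deductible met; 20% of €7,573 = €1,514.60. OOP would hit €3,066.20 > €2,700, so the cap limits the traveler to €2,700 − €1,551.60 = €1,148.40.

€1,148.40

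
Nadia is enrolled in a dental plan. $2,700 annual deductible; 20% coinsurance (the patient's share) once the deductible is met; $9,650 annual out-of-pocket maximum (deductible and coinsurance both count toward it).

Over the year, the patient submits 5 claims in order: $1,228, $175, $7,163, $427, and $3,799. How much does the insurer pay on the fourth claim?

$341.60

Claim 1 — $1,228: all of it applies to the deductible. Patient owes $1,228 (running OOP $1,228). Insurer: $1,228 − $1,228 = $0.
Claim 2 — $175: fully absorbed by the deductible. Patient pays $175; OOP now $1,403. Plan pays $175 − $175 = $0.
Claim 3 — $7,163: $1,297 to deductible, leaving $5,866; patient's 20% is $1,173.20. Cost to patient: $2,470.20. OOP to date $3,873.20. Insurer: $7,163 − $2,470.20 = $4,692.80.
Claim 4 — $427: deductible met; 20% of $427 = $85.40. Patient owes $85.40 (running OOP $3,958.60). Plan pays $427 − $85.40 = $341.60.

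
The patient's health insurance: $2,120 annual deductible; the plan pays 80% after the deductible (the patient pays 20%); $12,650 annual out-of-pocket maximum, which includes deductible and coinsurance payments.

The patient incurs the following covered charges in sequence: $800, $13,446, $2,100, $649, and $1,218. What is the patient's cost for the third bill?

$420

Claim 1 — $800: fully absorbed by the deductible. Cost to patient: $800. OOP to date $800.
Claim 2 — $13,446: $1,320 finishes the deductible; $12,126 goes to coinsurance; 20% of $12,126 = $2,425.20. Patient pays $3,745.20; OOP now $4,545.20.
Claim 3 — $2,100: 20% coinsurance on $2,100 = $420. Patient pays $420; OOP now $4,965.20.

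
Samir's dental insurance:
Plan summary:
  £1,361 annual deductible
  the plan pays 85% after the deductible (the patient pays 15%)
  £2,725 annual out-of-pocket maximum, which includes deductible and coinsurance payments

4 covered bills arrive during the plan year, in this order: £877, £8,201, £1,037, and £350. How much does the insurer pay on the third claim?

Claim 1 — £877: all of it applies to the deductible. Patient owes £877 (running OOP £877). Insurer: £877 − £877 = £0.
Claim 2 — £8,201: £484 to deductible, leaving £7,717; patient's 15% is £1,157.55. Patient pays £1,641.55; OOP now £2,518.55. Plan pays £8,201 − £1,641.55 = £6,559.45.
Claim 3 — £1,037: deductible met; 15% of £1,037 = £155.55. Patient pays £155.55; OOP now £2,674.10. Plan pays £1,037 − £155.55 = £881.45.

£881.45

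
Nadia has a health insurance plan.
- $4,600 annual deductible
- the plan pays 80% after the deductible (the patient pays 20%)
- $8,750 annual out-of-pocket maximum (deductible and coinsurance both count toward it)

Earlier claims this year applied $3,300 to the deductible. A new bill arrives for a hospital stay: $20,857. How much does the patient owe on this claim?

$3,300 of the $4,600 deductible is already met, leaving $1,300.
The remaining $19,557 (= $20,857 − $1,300) moves to coinsurance.
Coinsurance: $19,557 × 20% = $3,911.40.
Patient responsibility before any cap: $1,300 + $3,911.40 = $5,211.40.
Cumulative spending $3,300 + $5,211.40 = $8,511.40 stays under the $8,750 maximum.

$5,211.40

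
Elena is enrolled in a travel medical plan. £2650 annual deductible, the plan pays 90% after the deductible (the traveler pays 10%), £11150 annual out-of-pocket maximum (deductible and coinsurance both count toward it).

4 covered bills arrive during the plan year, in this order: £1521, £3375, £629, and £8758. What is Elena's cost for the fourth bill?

Claim 1 — £1521: fully absorbed by the deductible. Cost to traveler: £1521. OOP to date £1521.
Claim 2 — £3375: deductible takes £1129, £2246 remains; 10% of £2246 = £224.60. Traveler pays £1353.60; OOP now £2874.60.
Claim 3 — £629: 10% coinsurance on £629 = £62.90. Cost to traveler: £62.90. OOP to date £2937.50.
Claim 4 — £8758: deductible met; 10% of £8758 = £875.80. Traveler owes £875.80 (running OOP £3813.30).

£875.80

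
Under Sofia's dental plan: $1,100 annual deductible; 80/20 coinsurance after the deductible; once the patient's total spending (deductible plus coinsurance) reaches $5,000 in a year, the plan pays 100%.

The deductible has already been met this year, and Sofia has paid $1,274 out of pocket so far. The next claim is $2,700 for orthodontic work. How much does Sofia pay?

The deductible is already satisfied, so the full bill goes to coinsurance.
20% of $2,700 = $540 falls to the patient.
Total out-of-pocket so far would be $1,274 + $540 = $1,814, below the $5,000 cap — no reduction.

$540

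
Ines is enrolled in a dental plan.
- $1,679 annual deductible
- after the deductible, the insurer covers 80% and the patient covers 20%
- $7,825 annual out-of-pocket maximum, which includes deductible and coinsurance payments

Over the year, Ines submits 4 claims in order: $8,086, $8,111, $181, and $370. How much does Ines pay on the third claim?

$36.20

Bill 1, $8,086: $1,679 to deductible, leaving $6,407; coinsurance $6,407 × 20% = $1,281.40. Cost to patient: $2,960.40. OOP to date $2,960.40.
Bill 2, $8,111: 20% coinsurance on $8,111 = $1,622.20. Patient pays $1,622.20; OOP now $4,582.60.
Bill 3, $181: 20% coinsurance on $181 = $36.20. Patient pays $36.20; OOP now $4,618.80.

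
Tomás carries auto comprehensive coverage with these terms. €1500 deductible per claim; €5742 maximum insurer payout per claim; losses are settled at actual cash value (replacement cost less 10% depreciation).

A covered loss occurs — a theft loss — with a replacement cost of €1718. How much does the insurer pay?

Actual cash value after 10% depreciation: €1718 × 90% = €1546.20.
Subtract the deductible: €1546.20 − €1500 = €46.20.
That's under the €5742 cap, so the insurer reimburses the full €46.20.

€46.20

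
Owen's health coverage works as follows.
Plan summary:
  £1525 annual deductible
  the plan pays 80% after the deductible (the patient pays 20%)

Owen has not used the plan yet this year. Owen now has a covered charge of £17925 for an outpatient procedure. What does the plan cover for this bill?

Deductible not yet touched, so the first £1525 of the bill goes to the deductible.
After the £1525 deductible portion, £17925 − £1525 = £16400 is subject to coinsurance.
Patient's 20% share of £16400 is £3280.
That puts the patient's cost at £1525 + £3280 = £4805.
The insurer covers the remainder: £17925 − £4805 = £13120.

£13120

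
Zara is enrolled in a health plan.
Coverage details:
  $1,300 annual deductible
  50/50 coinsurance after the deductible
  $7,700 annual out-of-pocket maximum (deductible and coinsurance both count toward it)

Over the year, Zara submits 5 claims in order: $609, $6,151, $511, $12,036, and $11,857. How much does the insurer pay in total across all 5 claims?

Bill 1, $609: fully absorbed by the deductible. Cost to patient: $609. OOP to date $609. Plan pays $609 − $609 = $0.
Bill 2, $6,151: $691 finishes the deductible; $5,460 goes to coinsurance; 50% of $5,460 = $2,730. Patient owes $3,421 (running OOP $4,030). Insurer: $6,151 − $3,421 = $2,730.
Bill 3, $511: 50% coinsurance on $511 = $255.50. Cost to patient: $255.50. OOP to date $4,285.50. Insurer: $511 − $255.50 = $255.50.
Bill 4, $12,036: deductible already satisfied, so patient's share is 50% × $12,036 = $6,018. OOP would hit $10,303.50 > $7,700, so the cap limits the patient to $7,700 − $4,285.50 = $3,414.50. Insurer: $12,036 − $3,414.50 = $8,621.50.
Bill 5, $11,857: deductible met; 50% of $11,857 = $5,928.50. That would push OOP to $13,628.50, over the $7,700 cap, so patient pays $7,700 − $7,700 = $0. Insurer: $11,857 − $0 = $11,857.
Insurer total: $0 + $2,730 + $255.50 + $8,621.50 + $11,857 = $23,464.

$23,464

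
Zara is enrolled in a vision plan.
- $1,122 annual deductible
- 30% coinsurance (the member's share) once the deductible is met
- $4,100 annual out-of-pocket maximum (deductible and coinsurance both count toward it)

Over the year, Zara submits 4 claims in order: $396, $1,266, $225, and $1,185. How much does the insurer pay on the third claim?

$157.50

#1 ($396): entire amount goes to the deductible. Cost to member: $396. OOP to date $396. Insurer: $396 − $396 = $0.
#2 ($1,266): deductible takes $726, $540 remains; coinsurance $540 × 30% = $162. Member owes $888 (running OOP $1,284). Plan pays $1,266 − $888 = $378.
#3 ($225): deductible already satisfied, so member's share is 30% × $225 = $67.50. Cost to member: $67.50. OOP to date $1,351.50. Plan pays $225 − $67.50 = $157.50.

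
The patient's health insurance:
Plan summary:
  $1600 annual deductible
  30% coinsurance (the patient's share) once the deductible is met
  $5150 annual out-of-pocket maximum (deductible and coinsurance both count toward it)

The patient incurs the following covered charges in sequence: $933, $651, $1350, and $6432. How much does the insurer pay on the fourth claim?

#1 ($933): all of it applies to the deductible. Patient pays $933; OOP now $933. Insurer: $933 − $933 = $0.
#2 ($651): entire amount goes to the deductible. Patient pays $651; OOP now $1584. Insurer: $651 − $651 = $0.
#3 ($1350): deductible takes $16, $1334 remains; 30% of $1334 = $400.20. Patient owes $416.20 (running OOP $2000.20). Insurer: $1350 − $416.20 = $933.80.
#4 ($6432): deductible already satisfied, so patient's share is 30% × $6432 = $1929.60. Patient pays $1929.60; OOP now $3929.80. Plan pays $6432 − $1929.60 = $4502.40.

$4502.40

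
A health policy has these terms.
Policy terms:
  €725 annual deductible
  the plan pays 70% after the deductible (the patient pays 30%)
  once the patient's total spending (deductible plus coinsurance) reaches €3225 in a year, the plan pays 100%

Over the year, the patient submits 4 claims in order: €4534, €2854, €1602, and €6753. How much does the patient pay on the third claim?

#1 (€4534): €725 finishes the deductible; €3809 goes to coinsurance; patient's 30% is €1142.70. Patient owes €1867.70 (running OOP €1867.70).
#2 (€2854): 30% coinsurance on €2854 = €856.20. Cost to patient: €856.20. OOP to date €2723.90.
#3 (€1602): deductible met; 30% of €1602 = €480.60. Patient pays €480.60; OOP now €3204.50.

€480.60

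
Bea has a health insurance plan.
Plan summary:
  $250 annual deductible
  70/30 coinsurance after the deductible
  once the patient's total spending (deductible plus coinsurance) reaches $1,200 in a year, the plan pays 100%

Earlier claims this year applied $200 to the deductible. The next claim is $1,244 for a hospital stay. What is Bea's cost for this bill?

$408.20

Remaining deductible: $250 − $200 = $50.
After the $50 deductible portion, $1,244 − $50 = $1,194 is subject to coinsurance.
Coinsurance: $1,194 × 30% = $358.20.
So the patient owes $50 + $358.20 = $408.20 before any cap.
Year-to-date out-of-pocket becomes $200 + $408.20 = $608.20, still under the $1,200 maximum, so no cap applies.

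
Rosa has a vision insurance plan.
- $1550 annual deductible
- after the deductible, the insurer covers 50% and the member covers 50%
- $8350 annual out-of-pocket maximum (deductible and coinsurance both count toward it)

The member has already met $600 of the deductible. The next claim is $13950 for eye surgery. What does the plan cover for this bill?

Remaining deductible: $1550 − $600 = $950.
The remaining $13000 (= $13950 − $950) moves to coinsurance.
Coinsurance: $13000 × 50% = $6500.
Member responsibility before any cap: $950 + $6500 = $7450.
Year-to-date out-of-pocket becomes $600 + $7450 = $8050, still under the $8350 maximum, so no cap applies.
The plan picks up $13950 − $7450 = $6500.

$6500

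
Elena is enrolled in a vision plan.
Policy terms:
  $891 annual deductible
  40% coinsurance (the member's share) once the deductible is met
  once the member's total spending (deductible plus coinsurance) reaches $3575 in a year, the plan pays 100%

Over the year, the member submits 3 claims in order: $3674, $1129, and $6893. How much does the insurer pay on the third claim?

#1 ($3674): $891 finishes the deductible; $2783 goes to coinsurance; 40% of $2783 = $1113.20. Member pays $2004.20; OOP now $2004.20. Insurer: $3674 − $2004.20 = $1669.80.
#2 ($1129): 40% coinsurance on $1129 = $451.60. Cost to member: $451.60. OOP to date $2455.80. Plan pays $1129 − $451.60 = $677.40.
#3 ($6893): deductible already satisfied, so member's share is 40% × $6893 = $2757.20. OOP would hit $5213 > $3575, so the cap limits the member to $3575 − $2455.80 = $1119.20. Plan pays $6893 − $1119.20 = $5773.80.

$5773.80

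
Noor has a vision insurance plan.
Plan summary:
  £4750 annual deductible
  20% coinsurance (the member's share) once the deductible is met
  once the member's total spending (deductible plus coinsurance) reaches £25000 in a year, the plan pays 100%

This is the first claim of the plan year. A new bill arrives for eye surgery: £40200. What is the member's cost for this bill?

£11840

Deductible not yet touched, so the first £4750 of the bill goes to the deductible.
The remaining £35450 (= £40200 − £4750) moves to coinsurance.
Member's 20% share of £35450 is £7090.
Member responsibility before any cap: £4750 + £7090 = £11840.
Year-to-date out-of-pocket becomes £0 + £11840 = £11840, still under the £25000 maximum, so no cap applies.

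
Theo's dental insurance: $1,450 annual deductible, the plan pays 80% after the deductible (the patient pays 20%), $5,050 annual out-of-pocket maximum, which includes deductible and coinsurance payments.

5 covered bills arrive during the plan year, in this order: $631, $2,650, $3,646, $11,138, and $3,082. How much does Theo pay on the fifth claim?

$277

Claim 1 ($631): all of it applies to the deductible. Patient owes $631 (running OOP $631).
Claim 2 ($2,650): $819 finishes the deductible; $1,831 goes to coinsurance; coinsurance $1,831 × 20% = $366.20. Patient pays $1,185.20; OOP now $1,816.20.
Claim 3 ($3,646): 20% coinsurance on $3,646 = $729.20. Cost to patient: $729.20. OOP to date $2,545.40.
Claim 4 ($11,138): deductible met; 20% of $11,138 = $2,227.60. Cost to patient: $2,227.60. OOP to date $4,773.
Claim 5 ($3,082): 20% coinsurance on $3,082 = $616.40. OOP would hit $5,389.40 > $5,050, so the cap limits the patient to $5,050 − $4,773 = $277.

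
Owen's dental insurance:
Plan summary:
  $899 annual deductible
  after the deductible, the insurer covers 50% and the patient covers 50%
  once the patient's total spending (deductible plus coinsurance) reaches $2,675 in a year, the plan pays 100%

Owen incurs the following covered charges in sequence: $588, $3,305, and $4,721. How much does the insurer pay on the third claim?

$4,442

Bill 1, $588: all of it applies to the deductible. Cost to patient: $588. OOP to date $588. Plan pays $588 − $588 = $0.
Bill 2, $3,305: deductible takes $311, $2,994 remains; 50% of $2,994 = $1,497. Patient pays $1,808; OOP now $2,396. Plan pays $3,305 − $1,808 = $1,497.
Bill 3, $4,721: 50% coinsurance on $4,721 = $2,360.50. Adding that to $2,396 gives $4,756.50, past the $2,675 cap; patient pays only $2,675 − $2,396 = $279. Plan pays $4,721 − $279 = $4,442.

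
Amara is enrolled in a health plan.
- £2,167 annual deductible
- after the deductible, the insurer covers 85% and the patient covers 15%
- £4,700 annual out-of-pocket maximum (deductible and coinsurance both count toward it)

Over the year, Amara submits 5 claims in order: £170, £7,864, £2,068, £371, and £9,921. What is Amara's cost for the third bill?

Bill 1, £170: all of it applies to the deductible. Patient pays £170; OOP now £170.
Bill 2, £7,864: £1,997 finishes the deductible; £5,867 goes to coinsurance; 15% of £5,867 = £880.05. Cost to patient: £2,877.05. OOP to date £3,047.05.
Bill 3, £2,068: deductible already satisfied, so patient's share is 15% × £2,068 = £310.20. Cost to patient: £310.20. OOP to date £3,357.25.

£310.20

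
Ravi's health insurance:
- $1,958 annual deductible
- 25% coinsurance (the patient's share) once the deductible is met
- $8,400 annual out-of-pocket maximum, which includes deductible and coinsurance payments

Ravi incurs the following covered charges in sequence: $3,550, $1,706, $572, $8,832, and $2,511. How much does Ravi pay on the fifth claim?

Bill 1, $3,550: deductible takes $1,958, $1,592 remains; coinsurance $1,592 × 25% = $398. Patient pays $2,356; OOP now $2,356.
Bill 2, $1,706: deductible met; 25% of $1,706 = $426.50. Patient owes $426.50 (running OOP $2,782.50).
Bill 3, $572: 25% coinsurance on $572 = $143. Cost to patient: $143. OOP to date $2,925.50.
Bill 4, $8,832: 25% coinsurance on $8,832 = $2,208. Cost to patient: $2,208. OOP to date $5,133.50.
Bill 5, $2,511: 25% coinsurance on $2,511 = $627.75. Patient pays $627.75; OOP now $5,761.25.

$627.75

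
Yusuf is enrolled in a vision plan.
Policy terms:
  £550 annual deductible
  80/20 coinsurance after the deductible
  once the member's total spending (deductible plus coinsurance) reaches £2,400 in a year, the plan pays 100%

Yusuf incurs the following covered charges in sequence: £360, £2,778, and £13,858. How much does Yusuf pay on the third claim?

Claim 1 (£360): entire amount goes to the deductible. Cost to member: £360. OOP to date £360.
Claim 2 (£2,778): £190 finishes the deductible; £2,588 goes to coinsurance; member's 20% is £517.60. Cost to member: £707.60. OOP to date £1,067.60.
Claim 3 (£13,858): deductible met; 20% of £13,858 = £2,771.60. OOP would hit £3,839.20 > £2,400, so the cap limits the member to £2,400 − £1,067.60 = £1,332.40.

£1,332.40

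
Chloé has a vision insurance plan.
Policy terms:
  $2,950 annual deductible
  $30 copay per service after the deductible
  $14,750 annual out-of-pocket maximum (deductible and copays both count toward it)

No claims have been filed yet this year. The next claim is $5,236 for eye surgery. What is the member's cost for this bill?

$2,980

Nothing has been paid toward the $2,950 deductible, so the first $2,950 of this charge is applied there.
The remaining $2,286 (= $5,236 − $2,950) moves to the copay.
Copay on this service: $30.
That puts the member's cost at $2,950 + $30 = $2,980 before any cap.
Cumulative spending $0 + $2,980 = $2,980 stays under the $14,750 maximum.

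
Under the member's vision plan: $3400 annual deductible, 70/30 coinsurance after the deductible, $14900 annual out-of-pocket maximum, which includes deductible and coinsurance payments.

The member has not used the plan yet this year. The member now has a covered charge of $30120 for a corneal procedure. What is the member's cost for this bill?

$11416

The full $3400 deductible is still open; $3400 of this bill applies to it.
After the $3400 deductible portion, $30120 − $3400 = $26720 is subject to coinsurance.
30% of $26720 = $8016 falls to the member.
That puts the member's cost at $3400 + $8016 = $11416 before any cap.
Total out-of-pocket so far would be $0 + $11416 = $11416, below the $14900 cap — no reduction.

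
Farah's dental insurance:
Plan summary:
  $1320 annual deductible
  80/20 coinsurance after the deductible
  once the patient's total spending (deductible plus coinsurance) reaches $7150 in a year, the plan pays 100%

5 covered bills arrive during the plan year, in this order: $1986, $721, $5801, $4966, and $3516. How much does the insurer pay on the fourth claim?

$3972.80

Claim 1 ($1986): $1320 finishes the deductible; $666 goes to coinsurance; coinsurance $666 × 20% = $133.20. Cost to patient: $1453.20. OOP to date $1453.20. Plan pays $1986 − $1453.20 = $532.80.
Claim 2 ($721): 20% coinsurance on $721 = $144.20. Patient pays $144.20; OOP now $1597.40. Insurer: $721 − $144.20 = $576.80.
Claim 3 ($5801): 20% coinsurance on $5801 = $1160.20. Patient pays $1160.20; OOP now $2757.60. Insurer: $5801 − $1160.20 = $4640.80.
Claim 4 ($4966): deductible met; 20% of $4966 = $993.20. Patient pays $993.20; OOP now $3750.80. Insurer: $4966 − $993.20 = $3972.80.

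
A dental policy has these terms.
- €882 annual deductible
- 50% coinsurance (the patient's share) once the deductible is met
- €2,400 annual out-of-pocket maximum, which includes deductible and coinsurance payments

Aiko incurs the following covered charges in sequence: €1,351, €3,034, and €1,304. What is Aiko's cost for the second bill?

Claim 1 (€1,351): €882 finishes the deductible; €469 goes to coinsurance; 50% of €469 = €234.50. Patient pays €1,116.50; OOP now €1,116.50.
Claim 2 (€3,034): deductible met; 50% of €3,034 = €1,517. That would push OOP to €2,633.50, over the €2,400 cap, so patient pays €2,400 − €1,116.50 = €1,283.50.

€1,283.50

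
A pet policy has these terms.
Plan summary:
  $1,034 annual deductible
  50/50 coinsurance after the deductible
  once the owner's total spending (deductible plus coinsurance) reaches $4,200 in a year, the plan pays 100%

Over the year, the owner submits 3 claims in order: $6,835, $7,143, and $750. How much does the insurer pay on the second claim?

Claim 1 ($6,835): deductible takes $1,034, $5,801 remains; owner's 50% is $2,900.50. Owner owes $3,934.50 (running OOP $3,934.50). Insurer: $6,835 − $3,934.50 = $2,900.50.
Claim 2 ($7,143): deductible already satisfied, so owner's share is 50% × $7,143 = $3,571.50. That would push OOP to $7,506, over the $4,200 cap, so owner pays $4,200 − $3,934.50 = $265.50. Insurer: $7,143 − $265.50 = $6,877.50.

$6,877.50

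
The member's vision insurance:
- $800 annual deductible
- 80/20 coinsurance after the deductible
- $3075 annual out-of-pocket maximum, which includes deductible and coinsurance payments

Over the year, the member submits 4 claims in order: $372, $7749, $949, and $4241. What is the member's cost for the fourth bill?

Claim 1 ($372): all of it applies to the deductible. Member owes $372 (running OOP $372).
Claim 2 ($7749): $428 finishes the deductible; $7321 goes to coinsurance; 20% of $7321 = $1464.20. Member owes $1892.20 (running OOP $2264.20).
Claim 3 ($949): 20% coinsurance on $949 = $189.80. Cost to member: $189.80. OOP to date $2454.
Claim 4 ($4241): deductible met; 20% of $4241 = $848.20. OOP would hit $3302.20 > $3075, so the cap limits the member to $3075 − $2454 = $621.

$621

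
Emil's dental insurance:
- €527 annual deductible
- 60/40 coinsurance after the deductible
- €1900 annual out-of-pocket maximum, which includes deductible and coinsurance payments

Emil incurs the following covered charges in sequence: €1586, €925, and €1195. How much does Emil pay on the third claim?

Claim 1 — €1586: deductible takes €527, €1059 remains; patient's 40% is €423.60. Patient owes €950.60 (running OOP €950.60).
Claim 2 — €925: deductible met; 40% of €925 = €370. Cost to patient: €370. OOP to date €1320.60.
Claim 3 — €1195: 40% coinsurance on €1195 = €478. Cost to patient: €478. OOP to date €1798.60.

€478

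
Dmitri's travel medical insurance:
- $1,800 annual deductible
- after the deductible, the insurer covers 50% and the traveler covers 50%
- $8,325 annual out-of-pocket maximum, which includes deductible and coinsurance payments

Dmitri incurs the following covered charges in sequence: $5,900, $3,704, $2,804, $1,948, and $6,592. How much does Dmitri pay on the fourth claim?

#1 ($5,900): deductible takes $1,800, $4,100 remains; coinsurance $4,100 × 50% = $2,050. Traveler owes $3,850 (running OOP $3,850).
#2 ($3,704): 50% coinsurance on $3,704 = $1,852. Traveler pays $1,852; OOP now $5,702.
#3 ($2,804): 50% coinsurance on $2,804 = $1,402. Cost to traveler: $1,402. OOP to date $7,104.
#4 ($1,948): deductible already satisfied, so traveler's share is 50% × $1,948 = $974. Traveler owes $974 (running OOP $8,078).

$974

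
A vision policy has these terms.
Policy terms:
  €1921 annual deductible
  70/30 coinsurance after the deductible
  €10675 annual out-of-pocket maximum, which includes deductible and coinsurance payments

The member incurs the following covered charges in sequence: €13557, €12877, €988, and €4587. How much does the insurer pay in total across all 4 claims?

#1 (€13557): €1921 finishes the deductible; €11636 goes to coinsurance; coinsurance €11636 × 30% = €3490.80. Cost to member: €5411.80. OOP to date €5411.80. Insurer: €13557 − €5411.80 = €8145.20.
#2 (€12877): deductible met; 30% of €12877 = €3863.10. Member owes €3863.10 (running OOP €9274.90). Plan pays €12877 − €3863.10 = €9013.90.
#3 (€988): deductible already satisfied, so member's share is 30% × €988 = €296.40. Member pays €296.40; OOP now €9571.30. Insurer: €988 − €296.40 = €691.60.
#4 (€4587): deductible met; 30% of €4587 = €1376.10. Adding that to €9571.30 gives €10947.40, past the €10675 cap; member pays only €10675 − €9571.30 = €1103.70. Plan pays €4587 − €1103.70 = €3483.30.
Insurer total: €8145.20 + €9013.90 + €691.60 + €3483.30 = €21334.

€21334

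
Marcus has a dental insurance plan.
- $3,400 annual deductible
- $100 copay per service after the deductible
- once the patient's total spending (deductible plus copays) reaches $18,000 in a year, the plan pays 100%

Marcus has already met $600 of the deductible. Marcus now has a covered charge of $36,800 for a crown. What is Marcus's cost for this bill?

Deductible still to meet: $3,400 − $600 = $2,800.
That leaves $36,800 − $2,800 = $34,000 for the copay.
Copay on this service: $100.
Patient responsibility before any cap: $2,800 + $100 = $2,900.
Cumulative spending $600 + $2,900 = $3,500 stays under the $18,000 maximum.

$2,900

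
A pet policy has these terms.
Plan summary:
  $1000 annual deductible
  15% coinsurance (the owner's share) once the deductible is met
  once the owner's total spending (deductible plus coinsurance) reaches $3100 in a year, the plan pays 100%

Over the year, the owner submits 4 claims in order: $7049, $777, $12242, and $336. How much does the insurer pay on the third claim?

Claim 1 — $7049: $1000 to deductible, leaving $6049; coinsurance $6049 × 15% = $907.35. Owner pays $1907.35; OOP now $1907.35. Plan pays $7049 − $1907.35 = $5141.65.
Claim 2 — $777: deductible already satisfied, so owner's share is 15% × $777 = $116.55. Cost to owner: $116.55. OOP to date $2023.90. Insurer: $777 − $116.55 = $660.45.
Claim 3 — $12242: 15% coinsurance on $12242 = $1836.30. That would push OOP to $3860.20, over the $3100 cap, so owner pays $3100 − $2023.90 = $1076.10. Insurer: $12242 − $1076.10 = $11165.90.

$11165.90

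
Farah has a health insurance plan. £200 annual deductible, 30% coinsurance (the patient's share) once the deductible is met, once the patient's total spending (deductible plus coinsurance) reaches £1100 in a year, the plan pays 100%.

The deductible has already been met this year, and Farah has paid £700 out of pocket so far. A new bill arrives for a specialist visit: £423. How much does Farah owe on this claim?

£126.90

The deductible is already satisfied, so the full bill goes to coinsurance.
30% of £423 = £126.90 falls to the patient.
Cumulative spending £700 + £126.90 = £826.90 stays under the £1100 maximum.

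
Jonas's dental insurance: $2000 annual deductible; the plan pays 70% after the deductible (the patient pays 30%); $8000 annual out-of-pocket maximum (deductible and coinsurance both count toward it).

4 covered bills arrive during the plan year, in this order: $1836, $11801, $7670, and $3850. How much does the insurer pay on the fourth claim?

$3642.10

Bill 1, $1836: all of it applies to the deductible. Patient owes $1836 (running OOP $1836). Insurer: $1836 − $1836 = $0.
Bill 2, $11801: $164 finishes the deductible; $11637 goes to coinsurance; patient's 30% is $3491.10. Patient owes $3655.10 (running OOP $5491.10). Insurer: $11801 − $3655.10 = $8145.90.
Bill 3, $7670: deductible met; 30% of $7670 = $2301. Patient owes $2301 (running OOP $7792.10). Insurer: $7670 − $2301 = $5369.
Bill 4, $3850: deductible already satisfied, so patient's share is 30% × $3850 = $1155. That would push OOP to $8947.10, over the $8000 cap, so patient pays $8000 − $7792.10 = $207.90. Plan pays $3850 − $207.90 = $3642.10.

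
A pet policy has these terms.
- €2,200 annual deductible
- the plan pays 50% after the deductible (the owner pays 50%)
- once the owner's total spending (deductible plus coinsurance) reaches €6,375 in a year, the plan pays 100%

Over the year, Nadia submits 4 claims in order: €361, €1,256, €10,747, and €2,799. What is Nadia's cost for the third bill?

Claim 1 — €361: all of it applies to the deductible. Cost to owner: €361. OOP to date €361.
Claim 2 — €1,256: all of it applies to the deductible. Cost to owner: €1,256. OOP to date €1,617.
Claim 3 — €10,747: €583 finishes the deductible; €10,164 goes to coinsurance; owner's 50% is €5,082. Deductible plus coinsurance: €583 + €5,082 = €5,665. OOP would hit €7,282 > €6,375, so the cap limits the owner to €6,375 − €1,617 = €4,758.

€4,758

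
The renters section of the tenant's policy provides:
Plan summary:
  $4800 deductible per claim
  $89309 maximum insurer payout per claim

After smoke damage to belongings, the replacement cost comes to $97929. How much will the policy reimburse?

$89309

After the deductible, $97929 − $4800 = $93129 remains.
The $89309 per-incident cap binds; insurer pays $89309.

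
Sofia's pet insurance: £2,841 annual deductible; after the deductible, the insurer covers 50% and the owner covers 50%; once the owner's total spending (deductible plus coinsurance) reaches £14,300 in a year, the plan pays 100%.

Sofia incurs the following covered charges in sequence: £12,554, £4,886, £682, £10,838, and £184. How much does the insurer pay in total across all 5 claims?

Claim 1 (£12,554): £2,841 finishes the deductible; £9,713 goes to coinsurance; owner's 50% is £4,856.50. Owner pays £7,697.50; OOP now £7,697.50. Insurer: £12,554 − £7,697.50 = £4,856.50.
Claim 2 (£4,886): deductible met; 50% of £4,886 = £2,443. Owner owes £2,443 (running OOP £10,140.50). Insurer: £4,886 − £2,443 = £2,443.
Claim 3 (£682): 50% coinsurance on £682 = £341. Owner owes £341 (running OOP £10,481.50). Plan pays £682 − £341 = £341.
Claim 4 (£10,838): deductible met; 50% of £10,838 = £5,419. Adding that to £10,481.50 gives £15,900.50, past the £14,300 cap; owner pays only £14,300 − £10,481.50 = £3,818.50. Insurer: £10,838 − £3,818.50 = £7,019.50.
Claim 5 (£184): deductible already satisfied, so owner's share is 50% × £184 = £92. OOP would hit £14,392 > £14,300, so the cap limits the owner to £14,300 − £14,300 = £0. Plan pays £184 − £0 = £184.
Insurer total: £4,856.50 + £2,443 + £341 + £7,019.50 + £184 = £14,844.

£14,844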